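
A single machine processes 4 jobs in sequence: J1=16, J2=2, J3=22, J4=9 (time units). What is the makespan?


Sequential makespan: sum all processing times
= 16 + 2 + 22 + 9
= 49 time units


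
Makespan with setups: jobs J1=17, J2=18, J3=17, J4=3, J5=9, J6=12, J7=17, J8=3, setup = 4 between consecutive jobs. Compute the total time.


Makespan = Σ processing + (n-1) × setup
= (17 + 18 + 17 + 3 + 9 + 12 + 17 + 3) + (8-1)×4
= 96 + 28
= 124 time units


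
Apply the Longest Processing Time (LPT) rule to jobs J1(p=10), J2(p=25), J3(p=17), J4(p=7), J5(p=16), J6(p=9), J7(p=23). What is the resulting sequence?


LPT: sort by longest processing time first
  J2: p=25
  J7: p=23
  J3: p=17
  J5: p=16
  J1: p=10
  J6: p=9
  J4: p=7
Order: J2 → J7 → J3 → J5 → J1 → J6 → J4


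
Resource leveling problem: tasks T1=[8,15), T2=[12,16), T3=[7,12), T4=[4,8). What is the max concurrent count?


Check each time point for overlaps:
  t=7: 2 tasks active (T3, T4)
Max concurrent = 2


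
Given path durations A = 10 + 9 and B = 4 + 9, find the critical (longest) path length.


Path A: 10 + 9 = 19
Path B: 4 + 9 = 13
Critical path = longest = max(19, 13)
= 19 (Path A)


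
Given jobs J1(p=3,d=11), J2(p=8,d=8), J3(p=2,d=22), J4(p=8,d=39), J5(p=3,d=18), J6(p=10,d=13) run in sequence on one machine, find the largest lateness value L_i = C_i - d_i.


Lateness per job (L = C - d):
  J1: C=3, d=11, L=-8
  J2: C=11, d=8, L=3
  J3: C=13, d=22, L=-9
  J4: C=21, d=39, L=-18
  J5: C=24, d=18, L=6
  J6: C=34, d=13, L=21
Lmax = max(-8, 3, -9, -18, 6, 21)
= 21


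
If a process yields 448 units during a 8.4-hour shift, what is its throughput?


Throughput = units / time
= 448 / 8.4
= 53.3 units/hour


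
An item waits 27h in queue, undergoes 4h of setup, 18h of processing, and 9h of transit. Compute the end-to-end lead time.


Lead time = queue + setup + processing + transit
= 27 + 4 + 18 + 9
= 58 hours


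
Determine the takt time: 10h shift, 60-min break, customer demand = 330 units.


Available = 10×60 - 60 = 540 min
Takt time = 540 / 330
= 1.64 min/unit


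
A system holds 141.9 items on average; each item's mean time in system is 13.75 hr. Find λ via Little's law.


Little's law: L = λW → λ = L / W
= 141.9 / 13.75
= 10.32 per hour


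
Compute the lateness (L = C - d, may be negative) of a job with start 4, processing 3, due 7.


Completion = 4 + 3 = 7
Lateness = C - d = 7 - 7
= 0


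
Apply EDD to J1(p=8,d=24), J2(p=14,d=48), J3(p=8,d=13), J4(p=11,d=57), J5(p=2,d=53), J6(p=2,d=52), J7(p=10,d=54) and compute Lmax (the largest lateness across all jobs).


EDD order: J3 → J1 → J2 → J6 → J5 → J7 → J4
Completion and lateness:
  J3: C=8, d=13, L=8-13=-5
  J1: C=16, d=24, L=16-24=-8
  J2: C=30, d=48, L=30-48=-18
  J6: C=32, d=52, L=32-52=-20
  J5: C=34, d=53, L=34-53=-19
  J7: C=44, d=54, L=44-54=-10
  J4: C=55, d=57, L=55-57=-2
Lmax = max(-5, -8, -18, -20, -19, -10, -2)
= -2


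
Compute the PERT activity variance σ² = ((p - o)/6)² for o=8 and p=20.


σ² = ((p - o) / 6)² = (p - o)² / 36
= (20 - 8)² / 36
= 12² / 36
= 144 / 36
= 4.0000


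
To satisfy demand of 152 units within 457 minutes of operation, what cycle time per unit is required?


Cycle time = available time / demand
= 457 / 152
= 3.01 min/unit


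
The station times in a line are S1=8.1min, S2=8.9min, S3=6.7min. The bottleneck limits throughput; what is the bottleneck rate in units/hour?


Bottleneck = longest station time
Station times: [8.1, 8.9, 6.7]
Max = 8.9 min
Rate = 60 / 8.9
= 6.74 units/hour (bottleneck: 8.9min)


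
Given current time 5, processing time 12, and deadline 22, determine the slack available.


Slack = due - current_time - processing
= 22 - 5 - 12
= 5


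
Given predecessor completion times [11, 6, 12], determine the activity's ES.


ES = max of all predecessor completion times
Predecessors: [11, 6, 12]
ES = max(11, 6, 12)
= 12


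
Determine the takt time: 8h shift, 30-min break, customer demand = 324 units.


Available = 8×60 - 30 = 450 min
Takt time = 450 / 324
= 1.39 min/unit


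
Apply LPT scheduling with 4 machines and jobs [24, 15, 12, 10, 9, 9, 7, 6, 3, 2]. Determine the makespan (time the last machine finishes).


Jobs (LPT sorted): [24, 15, 12, 10, 9, 9, 7, 6, 3, 2]
Machines: 4
  J=24 → Machine 1 (load: 0+24=24)
  J=15 → Machine 2 (load: 0+15=15)
  J=12 → Machine 3 (load: 0+12=12)
  J=10 → Machine 4 (load: 0+10=10)
  J=9 → Machine 4 (load: 10+9=19)
  J=9 → Machine 3 (load: 12+9=21)
  J=7 → Machine 2 (load: 15+7=22)
  J=6 → Machine 4 (load: 19+6=25)
  J=3 → Machine 3 (load: 21+3=24)
  J=2 → Machine 2 (load: 22+2=24)
Machine loads: [24, 24, 24, 25]
Makespan = max = 25 time units


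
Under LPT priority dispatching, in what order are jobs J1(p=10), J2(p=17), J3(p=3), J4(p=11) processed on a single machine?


LPT: sort by longest processing time first
  J2: p=17
  J4: p=11
  J1: p=10
  J3: p=3
Order: J2 → J4 → J1 → J3


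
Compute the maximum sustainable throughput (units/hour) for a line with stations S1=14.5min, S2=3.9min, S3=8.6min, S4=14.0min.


Bottleneck = longest station time
Station times: [14.5, 3.9, 8.6, 14.0]
Max = 14.5 min
Rate = 60 / 14.5
= 4.14 units/hour (bottleneck: 14.5min)


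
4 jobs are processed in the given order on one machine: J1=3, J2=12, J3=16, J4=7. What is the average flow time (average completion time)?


Completion times:
  J1: completes at 3
  J2: completes at 15
  J3: completes at 31
  J4: completes at 38
Sum = 87
Average = 87/4
= 21.75


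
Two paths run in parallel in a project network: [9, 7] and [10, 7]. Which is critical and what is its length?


Path A: 9 + 7 = 16
Path B: 10 + 7 = 17
Critical path = longest = max(16, 17)
= 17 (Path B)


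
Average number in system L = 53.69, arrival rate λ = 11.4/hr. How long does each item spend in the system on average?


Little's law: L = λW → W = L / λ
= 53.69 / 11.4
= 4.71 hours


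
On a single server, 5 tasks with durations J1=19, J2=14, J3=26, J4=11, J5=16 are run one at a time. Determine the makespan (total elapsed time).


Sequential makespan: sum all processing times
= 19 + 14 + 26 + 11 + 16
= 86 time units


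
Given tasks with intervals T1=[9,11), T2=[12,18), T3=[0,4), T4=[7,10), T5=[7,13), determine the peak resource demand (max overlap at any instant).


Check each time point for overlaps:
  t=9: 3 tasks active (T1, T4, T5)
Max concurrent = 3


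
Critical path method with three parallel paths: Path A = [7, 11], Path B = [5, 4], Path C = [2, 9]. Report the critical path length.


Path A: 7 + 11 = 18
Path B: 5 + 4 = 9
Path C: 2 + 9 = 11
Critical path = longest = max(18, 9, 11)
= 18 (Path A)


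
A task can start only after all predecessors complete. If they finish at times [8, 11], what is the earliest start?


ES = max of all predecessor completion times
Predecessors: [8, 11]
ES = max(8, 11)
= 11


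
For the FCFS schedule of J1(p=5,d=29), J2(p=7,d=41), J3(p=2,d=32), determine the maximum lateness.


Lateness per job (L = C - d):
  J1: C=5, d=29, L=-24
  J2: C=12, d=41, L=-29
  J3: C=14, d=32, L=-18
Lmax = max(-24, -29, -18)
= -18


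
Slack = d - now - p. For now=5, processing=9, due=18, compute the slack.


Slack = due - current_time - processing
= 18 - 5 - 9
= 4


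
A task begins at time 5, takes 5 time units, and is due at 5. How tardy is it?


Completion = start + processing = 5 + 5 = 10
Tardiness = max(0, C - d) = max(0, 10 - 5)
= max(0, 5)
= 5


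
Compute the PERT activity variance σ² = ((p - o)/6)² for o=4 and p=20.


σ² = ((p - o) / 6)² = (p - o)² / 36
= (20 - 4)² / 36
= 16² / 36
= 256 / 36
= 7.1111


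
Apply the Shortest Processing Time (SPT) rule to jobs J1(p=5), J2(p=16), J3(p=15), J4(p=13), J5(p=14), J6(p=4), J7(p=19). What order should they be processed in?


SPT: sort by shortest processing time
  J6: p=4
  J1: p=5
  J4: p=13
  J5: p=14
  J3: p=15
  J2: p=16
  J7: p=19
Order: J6 → J1 → J4 → J5 → J3 → J2 → J7


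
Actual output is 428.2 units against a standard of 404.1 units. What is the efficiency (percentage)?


Efficiency = (actual / standard) × 100
= (428.2 / 404.1) × 100
= 106.0%


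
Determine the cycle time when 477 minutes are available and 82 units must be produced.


Cycle time = available time / demand
= 477 / 82
= 5.82 min/unit


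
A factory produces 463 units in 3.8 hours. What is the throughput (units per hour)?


Throughput = units / time
= 463 / 3.8
= 121.8 units/hour


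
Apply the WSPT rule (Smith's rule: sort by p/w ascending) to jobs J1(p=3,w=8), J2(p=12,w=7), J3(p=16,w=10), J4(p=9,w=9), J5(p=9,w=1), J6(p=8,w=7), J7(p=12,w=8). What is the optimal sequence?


WSPT (Smith's rule): sort by p/w ascending
  J1: p/w = 3/8 = 0.375
  J4: p/w = 9/9 = 1.000
  J6: p/w = 8/7 = 1.143
  J7: p/w = 12/8 = 1.500
  J3: p/w = 16/10 = 1.600
  J2: p/w = 12/7 = 1.714
  J5: p/w = 9/1 = 9.000
Order: J1 → J4 → J6 → J7 → J3 → J2 → J5


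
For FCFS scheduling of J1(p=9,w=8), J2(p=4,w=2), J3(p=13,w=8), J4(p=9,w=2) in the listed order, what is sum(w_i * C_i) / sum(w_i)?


Completion times:
  J1: C=9, w×C=8×9=72
  J2: C=13, w×C=2×13=26
  J3: C=26, w×C=8×26=208
  J4: C=35, w×C=2×35=70
Sum w×C = 376
Sum w = 20
Weighted avg = 376/20
= 18.80


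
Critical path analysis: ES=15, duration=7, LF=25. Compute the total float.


EF = ES + duration = 15 + 7 = 22
LS = LF - duration = 25 - 7 = 18
Total Float = LF - EF = 25 - 22
(or LS - ES = 18 - 15)
= 3


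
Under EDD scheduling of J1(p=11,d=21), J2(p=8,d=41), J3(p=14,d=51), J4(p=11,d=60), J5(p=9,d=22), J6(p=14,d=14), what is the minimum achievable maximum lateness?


EDD order: J6 → J1 → J5 → J2 → J3 → J4
Completion and lateness:
  J6: C=14, d=14, L=14-14=0
  J1: C=25, d=21, L=25-21=4
  J5: C=34, d=22, L=34-22=12
  J2: C=42, d=41, L=42-41=1
  J3: C=56, d=51, L=56-51=5
  J4: C=67, d=60, L=67-60=7
Lmax = max(0, 4, 12, 1, 5, 7)
= 12


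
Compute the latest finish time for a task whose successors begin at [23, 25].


LF = min of all successor start times
Successors start at: [23, 25]
LF = min(23, 25)
= 23


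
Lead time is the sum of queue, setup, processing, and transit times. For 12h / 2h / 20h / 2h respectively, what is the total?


Lead time = queue + setup + processing + transit
= 12 + 2 + 20 + 2
= 36 hours


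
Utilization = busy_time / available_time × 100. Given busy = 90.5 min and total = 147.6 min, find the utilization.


Utilization = busy / total × 100
= 90.5 / 147.6 × 100
= 61.3%


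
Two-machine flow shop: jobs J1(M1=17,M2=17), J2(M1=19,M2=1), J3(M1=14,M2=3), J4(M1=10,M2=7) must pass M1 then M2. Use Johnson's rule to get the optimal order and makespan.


Johnson's rule:
Group 1 (M1≤M2, sort by M1): ['J1']
Group 2 (M1>M2, sort desc M2): ['J4', 'J3', 'J2']
Sequence: J1 → J4 → J3 → J2
Makespan calculation:
  J1: M1 done=17, M2 done=34
  J4: M1 done=27, M2 done=41
  J3: M1 done=41, M2 done=44
  J2: M1 done=60, M2 done=61
= Sequence: J1 → J4 → J3 → J2, Makespan: 61


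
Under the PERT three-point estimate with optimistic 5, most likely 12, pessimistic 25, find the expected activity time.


te = (o + 4m + p) / 6
= (5 + 4×12 + 25) / 6
= (5 + 48 + 25) / 6
= 78 / 6
= 13.00


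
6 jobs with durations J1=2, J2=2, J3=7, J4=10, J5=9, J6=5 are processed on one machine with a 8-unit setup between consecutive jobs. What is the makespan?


Makespan = Σ processing + (n-1) × setup
= (2 + 2 + 7 + 10 + 9 + 5) + (6-1)×8
= 35 + 40
= 75 time units


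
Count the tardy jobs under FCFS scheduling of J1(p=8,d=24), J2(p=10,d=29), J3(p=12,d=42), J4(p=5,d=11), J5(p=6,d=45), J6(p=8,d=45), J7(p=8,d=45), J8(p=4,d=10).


Completion vs due date:
  J1: C=8, d=24 → on time
  J2: C=18, d=29 → on time
  J3: C=30, d=42 → on time
  J4: C=35, d=11 → TARDY
  J5: C=41, d=45 → on time
  J6: C=49, d=45 → TARDY
  J7: C=57, d=45 → TARDY
  J8: C=61, d=10 → TARDY
Tardy jobs: J4, J6, J7, J8
Count = 4


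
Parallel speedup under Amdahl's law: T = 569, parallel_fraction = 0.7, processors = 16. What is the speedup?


Amdahl's law: T_p = T × ((1-p) + p/N)
= 569 × ((1-0.7) + 0.7/16)
= 569 × (0.30 + 0.0437)
= 569 × 0.3438
= 195.59
Speedup = 569/195.59
= 2.91×


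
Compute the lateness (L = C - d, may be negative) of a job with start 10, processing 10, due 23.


Completion = 10 + 10 = 20
Lateness = C - d = 20 - 23
= -3


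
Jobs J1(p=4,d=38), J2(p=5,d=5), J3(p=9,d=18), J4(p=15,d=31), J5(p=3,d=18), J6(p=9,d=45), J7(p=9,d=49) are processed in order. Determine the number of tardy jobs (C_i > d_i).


Completion vs due date:
  J1: C=4, d=38 → on time
  J2: C=9, d=5 → TARDY
  J3: C=18, d=18 → on time
  J4: C=33, d=31 → TARDY
  J5: C=36, d=18 → TARDY
  J6: C=45, d=45 → on time
  J7: C=54, d=49 → TARDY
Tardy jobs: J2, J4, J5, J7
Count = 4


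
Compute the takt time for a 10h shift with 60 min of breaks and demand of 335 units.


Available = 10×60 - 60 = 540 min
Takt time = 540 / 335
= 1.61 min/unit


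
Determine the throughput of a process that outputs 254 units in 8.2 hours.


Throughput = units / time
= 254 / 8.2
= 31.0 units/hour


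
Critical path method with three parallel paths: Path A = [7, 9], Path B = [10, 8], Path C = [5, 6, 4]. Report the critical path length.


Path A: 7 + 9 = 16
Path B: 10 + 8 = 18
Path C: 5 + 6 + 4 = 15
Critical path = longest = max(16, 18, 15)
= 18 (Path B)


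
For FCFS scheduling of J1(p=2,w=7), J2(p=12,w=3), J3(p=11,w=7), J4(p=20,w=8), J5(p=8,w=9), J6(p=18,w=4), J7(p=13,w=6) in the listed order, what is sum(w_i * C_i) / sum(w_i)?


Completion times:
  J1: C=2, w×C=7×2=14
  J2: C=14, w×C=3×14=42
  J3: C=25, w×C=7×25=175
  J4: C=45, w×C=8×45=360
  J5: C=53, w×C=9×53=477
  J6: C=71, w×C=4×71=284
  J7: C=84, w×C=6×84=504
Sum w×C = 1856
Sum w = 44
Weighted avg = 1856/44
= 42.18


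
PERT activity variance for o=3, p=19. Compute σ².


σ² = ((p - o) / 6)² = (p - o)² / 36
= (19 - 3)² / 36
= 16² / 36
= 256 / 36
= 7.1111


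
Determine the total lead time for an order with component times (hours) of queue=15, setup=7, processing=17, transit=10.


Lead time = queue + setup + processing + transit
= 15 + 7 + 17 + 10
= 49 hours


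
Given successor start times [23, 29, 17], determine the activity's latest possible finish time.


LF = min of all successor start times
Successors start at: [23, 29, 17]
LF = min(23, 29, 17)
= 17


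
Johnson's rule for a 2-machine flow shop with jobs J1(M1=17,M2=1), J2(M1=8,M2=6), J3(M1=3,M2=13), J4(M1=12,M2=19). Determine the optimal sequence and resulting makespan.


Johnson's rule:
Group 1 (M1≤M2, sort by M1): ['J3', 'J4']
Group 2 (M1>M2, sort desc M2): ['J2', 'J1']
Sequence: J3 → J4 → J2 → J1
Makespan calculation:
  J3: M1 done=3, M2 done=16
  J4: M1 done=15, M2 done=35
  J2: M1 done=23, M2 done=41
  J1: M1 done=40, M2 done=42
= Sequence: J3 → J4 → J2 → J1, Makespan: 42


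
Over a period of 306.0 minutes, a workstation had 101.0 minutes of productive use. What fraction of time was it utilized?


Utilization = busy / total × 100
= 101.0 / 306.0 × 100
= 33.0%


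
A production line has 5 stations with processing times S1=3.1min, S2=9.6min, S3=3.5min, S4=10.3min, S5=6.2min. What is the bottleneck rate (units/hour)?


Bottleneck = longest station time
Station times: [3.1, 9.6, 3.5, 10.3, 6.2]
Max = 10.3 min
Rate = 60 / 10.3
= 5.83 units/hour (bottleneck: 10.3min)


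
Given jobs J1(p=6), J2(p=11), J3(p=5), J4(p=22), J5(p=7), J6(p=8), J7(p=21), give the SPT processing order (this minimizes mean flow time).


SPT: sort by shortest processing time
  J3: p=5
  J1: p=6
  J5: p=7
  J6: p=8
  J2: p=11
  J7: p=21
  J4: p=22
Order: J3 → J1 → J5 → J6 → J2 → J7 → J4


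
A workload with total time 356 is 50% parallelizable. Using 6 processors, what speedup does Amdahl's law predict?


Amdahl's law: T_p = T × ((1-p) + p/N)
= 356 × ((1-0.5) + 0.5/6)
= 356 × (0.50 + 0.0833)
= 356 × 0.5833
= 207.67
Speedup = 356/207.67
= 1.71×


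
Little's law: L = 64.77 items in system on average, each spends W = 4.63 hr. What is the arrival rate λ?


Little's law: L = λW → λ = L / W
= 64.77 / 4.63
= 13.99 per hour


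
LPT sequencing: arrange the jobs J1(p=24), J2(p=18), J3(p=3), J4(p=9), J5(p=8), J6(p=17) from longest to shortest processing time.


LPT: sort by longest processing time first
  J1: p=24
  J2: p=18
  J6: p=17
  J4: p=9
  J5: p=8
  J3: p=3
Order: J1 → J2 → J6 → J4 → J5 → J3


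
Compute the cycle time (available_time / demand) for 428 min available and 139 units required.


Cycle time = available time / demand
= 428 / 139
= 3.08 min/unit


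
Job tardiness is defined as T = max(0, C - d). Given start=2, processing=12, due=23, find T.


Completion = start + processing = 2 + 12 = 14
Tardiness = max(0, C - d) = max(0, 14 - 23)
= max(0, -9)
= 0


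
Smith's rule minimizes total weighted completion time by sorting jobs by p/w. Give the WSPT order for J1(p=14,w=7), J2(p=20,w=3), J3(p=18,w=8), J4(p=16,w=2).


WSPT (Smith's rule): sort by p/w ascending
  J1: p/w = 14/7 = 2.000
  J3: p/w = 18/8 = 2.250
  J2: p/w = 20/3 = 6.667
  J4: p/w = 16/2 = 8.000
Order: J1 → J3 → J2 → J4


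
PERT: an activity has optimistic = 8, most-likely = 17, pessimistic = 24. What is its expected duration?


te = (o + 4m + p) / 6
= (8 + 4×17 + 24) / 6
= (8 + 68 + 24) / 6
= 100 / 6
= 16.67


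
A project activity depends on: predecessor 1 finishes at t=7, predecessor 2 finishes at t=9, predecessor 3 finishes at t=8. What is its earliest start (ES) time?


ES = max of all predecessor completion times
Predecessors: [7, 9, 8]
ES = max(7, 9, 8)
= 9


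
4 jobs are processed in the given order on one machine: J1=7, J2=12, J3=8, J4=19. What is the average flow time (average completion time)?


Completion times:
  J1: completes at 7
  J2: completes at 19
  J3: completes at 27
  J4: completes at 46
Sum = 99
Average = 99/4
= 24.75


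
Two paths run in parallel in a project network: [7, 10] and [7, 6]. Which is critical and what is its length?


Path A: 7 + 10 = 17
Path B: 7 + 6 = 13
Critical path = longest = max(17, 13)
= 17 (Path A)


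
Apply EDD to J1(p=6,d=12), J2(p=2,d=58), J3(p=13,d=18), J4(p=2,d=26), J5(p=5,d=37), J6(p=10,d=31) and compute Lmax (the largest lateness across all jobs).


EDD order: J1 → J3 → J4 → J6 → J5 → J2
Completion and lateness:
  J1: C=6, d=12, L=6-12=-6
  J3: C=19, d=18, L=19-18=1
  J4: C=21, d=26, L=21-26=-5
  J6: C=31, d=31, L=31-31=0
  J5: C=36, d=37, L=36-37=-1
  J2: C=38, d=58, L=38-58=-20
Lmax = max(-6, 1, -5, 0, -1, -20)
= 1


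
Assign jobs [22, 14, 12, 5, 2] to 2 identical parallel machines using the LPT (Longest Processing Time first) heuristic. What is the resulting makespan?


Jobs (LPT sorted): [22, 14, 12, 5, 2]
Machines: 2
  J=22 → Machine 1 (load: 0+22=22)
  J=14 → Machine 2 (load: 0+14=14)
  J=12 → Machine 2 (load: 14+12=26)
  J=5 → Machine 1 (load: 22+5=27)
  J=2 → Machine 2 (load: 26+2=28)
Machine loads: [27, 28]
Makespan = max = 28 time units


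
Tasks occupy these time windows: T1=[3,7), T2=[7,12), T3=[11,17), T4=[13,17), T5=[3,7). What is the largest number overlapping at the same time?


Check each time point for overlaps:
  t=3: 2 tasks active (T1, T5)
Max concurrent = 2


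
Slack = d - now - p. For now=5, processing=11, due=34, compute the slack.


Slack = due - current_time - processing
= 34 - 5 - 11
= 18


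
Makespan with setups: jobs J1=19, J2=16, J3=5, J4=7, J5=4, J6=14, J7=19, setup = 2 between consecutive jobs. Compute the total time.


Makespan = Σ processing + (n-1) × setup
= (19 + 16 + 5 + 7 + 4 + 14 + 19) + (7-1)×2
= 84 + 12
= 96 time units


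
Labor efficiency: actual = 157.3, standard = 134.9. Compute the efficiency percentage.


Efficiency = (actual / standard) × 100
= (157.3 / 134.9) × 100
= 116.6%


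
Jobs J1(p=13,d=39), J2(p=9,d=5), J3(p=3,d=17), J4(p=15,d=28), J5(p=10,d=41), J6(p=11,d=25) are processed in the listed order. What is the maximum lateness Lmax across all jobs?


Lateness per job (L = C - d):
  J1: C=13, d=39, L=-26
  J2: C=22, d=5, L=17
  J3: C=25, d=17, L=8
  J4: C=40, d=28, L=12
  J5: C=50, d=41, L=9
  J6: C=61, d=25, L=36
Lmax = max(-26, 17, 8, 12, 9, 36)
= 36


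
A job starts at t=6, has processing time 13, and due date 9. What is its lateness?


Completion = 6 + 13 = 19
Lateness = C - d = 19 - 9
= 10


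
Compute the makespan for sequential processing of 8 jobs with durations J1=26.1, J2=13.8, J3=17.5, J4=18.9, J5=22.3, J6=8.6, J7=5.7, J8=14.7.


Sequential makespan: sum all processing times
= 26.1 + 13.8 + 17.5 + 18.9 + 22.3 + 8.6 + 5.7 + 14.7
= 127.6 time units


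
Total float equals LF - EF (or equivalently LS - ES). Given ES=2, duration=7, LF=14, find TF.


EF = ES + duration = 2 + 7 = 9
LS = LF - duration = 14 - 7 = 7
Total Float = LF - EF = 14 - 9
(or LS - ES = 7 - 2)
= 5


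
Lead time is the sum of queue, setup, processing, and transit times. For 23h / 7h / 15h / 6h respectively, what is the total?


Lead time = queue + setup + processing + transit
= 23 + 7 + 15 + 6
= 51 hours


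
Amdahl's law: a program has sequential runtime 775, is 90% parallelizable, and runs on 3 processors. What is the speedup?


Amdahl's law: T_p = T × ((1-p) + p/N)
= 775 × ((1-0.9) + 0.9/3)
= 775 × (0.10 + 0.3000)
= 775 × 0.4000
= 310.00
Speedup = 775/310.00
= 2.50×


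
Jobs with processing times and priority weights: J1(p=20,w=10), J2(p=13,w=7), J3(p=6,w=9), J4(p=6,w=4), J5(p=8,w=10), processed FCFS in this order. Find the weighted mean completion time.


Completion times:
  J1: C=20, w×C=10×20=200
  J2: C=33, w×C=7×33=231
  J3: C=39, w×C=9×39=351
  J4: C=45, w×C=4×45=180
  J5: C=53, w×C=10×53=530
Sum w×C = 1492
Sum w = 40
Weighted avg = 1492/40
= 37.30


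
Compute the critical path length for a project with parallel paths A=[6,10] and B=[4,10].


Path A: 6 + 10 = 16
Path B: 4 + 10 = 14
Critical path = longest = max(16, 14)
= 16 (Path A)


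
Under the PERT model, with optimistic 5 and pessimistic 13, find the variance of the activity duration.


σ² = ((p - o) / 6)² = (p - o)² / 36
= (13 - 5)² / 36
= 8² / 36
= 64 / 36
= 1.7778


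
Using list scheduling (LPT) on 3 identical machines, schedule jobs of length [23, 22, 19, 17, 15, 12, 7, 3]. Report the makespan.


Jobs (LPT sorted): [23, 22, 19, 17, 15, 12, 7, 3]
Machines: 3
  J=23 → Machine 1 (load: 0+23=23)
  J=22 → Machine 2 (load: 0+22=22)
  J=19 → Machine 3 (load: 0+19=19)
  J=17 → Machine 3 (load: 19+17=36)
  J=15 → Machine 2 (load: 22+15=37)
  J=12 → Machine 1 (load: 23+12=35)
  J=7 → Machine 1 (load: 35+7=42)
  J=3 → Machine 3 (load: 36+3=39)
Machine loads: [42, 37, 39]
Makespan = max = 42 time units


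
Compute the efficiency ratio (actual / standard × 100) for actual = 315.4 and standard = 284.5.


Efficiency = (actual / standard) × 100
= (315.4 / 284.5) × 100
= 110.9%


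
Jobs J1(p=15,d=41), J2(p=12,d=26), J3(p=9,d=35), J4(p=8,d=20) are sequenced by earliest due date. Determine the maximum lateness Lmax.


EDD order: J4 → J2 → J3 → J1
Completion and lateness:
  J4: C=8, d=20, L=8-20=-12
  J2: C=20, d=26, L=20-26=-6
  J3: C=29, d=35, L=29-35=-6
  J1: C=44, d=41, L=44-41=3
Lmax = max(-12, -6, -6, 3)
= 3


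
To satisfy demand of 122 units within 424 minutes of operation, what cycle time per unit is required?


Cycle time = available time / demand
= 424 / 122
= 3.48 min/unit


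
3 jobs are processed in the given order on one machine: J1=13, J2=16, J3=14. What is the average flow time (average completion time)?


Completion times:
  J1: completes at 13
  J2: completes at 29
  J3: completes at 43
Sum = 85
Average = 85/3
= 28.33


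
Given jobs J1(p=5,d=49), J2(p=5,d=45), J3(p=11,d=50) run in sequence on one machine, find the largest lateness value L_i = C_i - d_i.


Lateness per job (L = C - d):
  J1: C=5, d=49, L=-44
  J2: C=10, d=45, L=-35
  J3: C=21, d=50, L=-29
Lmax = max(-44, -35, -29)
= -29


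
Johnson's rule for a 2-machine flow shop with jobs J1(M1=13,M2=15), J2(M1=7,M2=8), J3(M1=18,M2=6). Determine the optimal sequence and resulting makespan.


Johnson's rule:
Group 1 (M1≤M2, sort by M1): ['J2', 'J1']
Group 2 (M1>M2, sort desc M2): ['J3']
Sequence: J2 → J1 → J3
Makespan calculation:
  J2: M1 done=7, M2 done=15
  J1: M1 done=20, M2 done=35
  J3: M1 done=38, M2 done=44
= Sequence: J2 → J1 → J3, Makespan: 44


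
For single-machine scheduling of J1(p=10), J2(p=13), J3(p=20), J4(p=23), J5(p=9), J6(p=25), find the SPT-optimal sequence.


SPT: sort by shortest processing time
  J5: p=9
  J1: p=10
  J2: p=13
  J3: p=20
  J4: p=23
  J6: p=25
Order: J5 → J1 → J2 → J3 → J4 → J6


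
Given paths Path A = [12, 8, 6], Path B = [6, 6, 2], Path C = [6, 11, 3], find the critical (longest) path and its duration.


Path A: 12 + 8 + 6 = 26
Path B: 6 + 6 + 2 = 14
Path C: 6 + 11 + 3 = 20
Critical path = longest = max(26, 14, 20)
= 26 (Path A)


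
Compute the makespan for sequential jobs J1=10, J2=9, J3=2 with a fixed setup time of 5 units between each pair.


Makespan = Σ processing + (n-1) × setup
= (10 + 9 + 2) + (3-1)×5
= 21 + 10
= 31 time units


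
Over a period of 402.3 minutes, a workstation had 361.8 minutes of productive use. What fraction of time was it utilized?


Utilization = busy / total × 100
= 361.8 / 402.3 × 100
= 89.9%


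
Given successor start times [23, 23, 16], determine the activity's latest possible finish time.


LF = min of all successor start times
Successors start at: [23, 23, 16]
LF = min(23, 23, 16)
= 16


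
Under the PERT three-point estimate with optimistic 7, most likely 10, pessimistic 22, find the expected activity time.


te = (o + 4m + p) / 6
= (7 + 4×10 + 22) / 6
= (7 + 40 + 22) / 6
= 69 / 6
= 11.50


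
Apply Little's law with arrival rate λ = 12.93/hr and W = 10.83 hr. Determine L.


Little's law: L = λ × W
= 12.93 × 10.83
= 140.03


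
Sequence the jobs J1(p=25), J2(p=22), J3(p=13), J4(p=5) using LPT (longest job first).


LPT: sort by longest processing time first
  J1: p=25
  J2: p=22
  J3: p=13
  J4: p=5
Order: J1 → J2 → J3 → J4


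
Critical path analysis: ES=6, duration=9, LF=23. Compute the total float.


EF = ES + duration = 6 + 9 = 15
LS = LF - duration = 23 - 9 = 14
Total Float = LF - EF = 23 - 15
(or LS - ES = 14 - 6)
= 8


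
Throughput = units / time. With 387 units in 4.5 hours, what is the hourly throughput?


Throughput = units / time
= 387 / 4.5
= 86.0 units/hour


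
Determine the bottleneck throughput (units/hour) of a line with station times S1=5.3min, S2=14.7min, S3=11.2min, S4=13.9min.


Bottleneck = longest station time
Station times: [5.3, 14.7, 11.2, 13.9]
Max = 14.7 min
Rate = 60 / 14.7
= 4.08 units/hour (bottleneck: 14.7min)


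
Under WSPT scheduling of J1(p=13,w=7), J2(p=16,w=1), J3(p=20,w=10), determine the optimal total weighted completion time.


WSPT order (by p/w): J1 → J3 → J2
  J1: C=13, w·C=7×13=91
  J3: C=33, w·C=10×33=330
  J2: C=49, w·C=1×49=49
Σ w·C = 470
= 470


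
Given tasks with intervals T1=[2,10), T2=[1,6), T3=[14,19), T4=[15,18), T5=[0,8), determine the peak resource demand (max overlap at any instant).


Check each time point for overlaps:
  t=2: 3 tasks active (T1, T2, T5)
Max concurrent = 3


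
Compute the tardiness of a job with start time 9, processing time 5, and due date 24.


Completion = start + processing = 9 + 5 = 14
Tardiness = max(0, C - d) = max(0, 14 - 24)
= max(0, -10)
= 0


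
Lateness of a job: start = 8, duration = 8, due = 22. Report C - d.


Completion = 8 + 8 = 16
Lateness = C - d = 16 - 22
= -6


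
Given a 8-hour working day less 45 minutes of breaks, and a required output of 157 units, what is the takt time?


Available = 8×60 - 45 = 435 min
Takt time = 435 / 157
= 2.77 min/unit


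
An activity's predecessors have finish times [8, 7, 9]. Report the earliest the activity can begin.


ES = max of all predecessor completion times
Predecessors: [8, 7, 9]
ES = max(8, 7, 9)
= 9


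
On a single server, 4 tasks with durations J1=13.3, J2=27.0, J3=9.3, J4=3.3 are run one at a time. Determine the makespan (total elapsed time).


Sequential makespan: sum all processing times
= 13.3 + 27.0 + 9.3 + 3.3
= 52.9 time units


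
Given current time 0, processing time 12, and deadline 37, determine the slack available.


Slack = due - current_time - processing
= 37 - 0 - 12
= 25


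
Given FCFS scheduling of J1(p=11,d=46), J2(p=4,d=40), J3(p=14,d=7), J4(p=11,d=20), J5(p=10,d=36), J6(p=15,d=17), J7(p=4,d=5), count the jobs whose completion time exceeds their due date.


Completion vs due date:
  J1: C=11, d=46 → on time
  J2: C=15, d=40 → on time
  J3: C=29, d=7 → TARDY
  J4: C=40, d=20 → TARDY
  J5: C=50, d=36 → TARDY
  J6: C=65, d=17 → TARDY
  J7: C=69, d=5 → TARDY
Tardy jobs: J3, J4, J5, J6, J7
Count = 5


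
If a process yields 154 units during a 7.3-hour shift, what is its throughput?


Throughput = units / time
= 154 / 7.3
= 21.1 units/hour


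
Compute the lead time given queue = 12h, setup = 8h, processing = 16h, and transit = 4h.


Lead time = queue + setup + processing + transit
= 12 + 8 + 16 + 4
= 40 hours


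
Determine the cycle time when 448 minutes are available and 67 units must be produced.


Cycle time = available time / demand
= 448 / 67
= 6.69 min/unit


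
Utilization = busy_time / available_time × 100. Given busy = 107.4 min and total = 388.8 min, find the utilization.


Utilization = busy / total × 100
= 107.4 / 388.8 × 100
= 27.6%


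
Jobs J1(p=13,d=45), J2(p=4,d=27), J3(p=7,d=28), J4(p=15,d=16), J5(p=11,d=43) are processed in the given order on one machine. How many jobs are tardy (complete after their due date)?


Completion vs due date:
  J1: C=13, d=45 → on time
  J2: C=17, d=27 → on time
  J3: C=24, d=28 → on time
  J4: C=39, d=16 → TARDY
  J5: C=50, d=43 → TARDY
Tardy jobs: J4, J5
Count = 2


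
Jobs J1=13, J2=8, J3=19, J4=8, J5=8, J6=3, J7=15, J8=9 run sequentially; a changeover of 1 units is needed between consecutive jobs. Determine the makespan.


Makespan = Σ processing + (n-1) × setup
= (13 + 8 + 19 + 8 + 8 + 3 + 15 + 9) + (8-1)×1
= 83 + 7
= 90 time units


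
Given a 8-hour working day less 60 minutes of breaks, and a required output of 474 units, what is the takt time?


Available = 8×60 - 60 = 420 min
Takt time = 420 / 474
= 0.89 min/unit


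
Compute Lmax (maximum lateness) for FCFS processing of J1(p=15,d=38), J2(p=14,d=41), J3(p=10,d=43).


Lateness per job (L = C - d):
  J1: C=15, d=38, L=-23
  J2: C=29, d=41, L=-12
  J3: C=39, d=43, L=-4
Lmax = max(-23, -12, -4)
= -4


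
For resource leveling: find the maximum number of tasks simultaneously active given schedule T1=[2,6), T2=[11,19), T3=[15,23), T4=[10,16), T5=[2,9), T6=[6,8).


Check each time point for overlaps:
  t=15: 3 tasks active (T2, T3, T4)
Max concurrent = 3


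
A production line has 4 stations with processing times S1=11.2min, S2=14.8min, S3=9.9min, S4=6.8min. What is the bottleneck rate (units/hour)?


Bottleneck = longest station time
Station times: [11.2, 14.8, 9.9, 6.8]
Max = 14.8 min
Rate = 60 / 14.8
= 4.05 units/hour (bottleneck: 14.8min)


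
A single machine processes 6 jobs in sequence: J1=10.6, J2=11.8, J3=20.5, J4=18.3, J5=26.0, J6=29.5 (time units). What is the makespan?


Sequential makespan: sum all processing times
= 10.6 + 11.8 + 20.5 + 18.3 + 26.0 + 29.5
= 116.7 time units


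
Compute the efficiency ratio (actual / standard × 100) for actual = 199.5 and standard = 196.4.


Efficiency = (actual / standard) × 100
= (199.5 / 196.4) × 100
= 101.6%


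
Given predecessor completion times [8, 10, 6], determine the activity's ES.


ES = max of all predecessor completion times
Predecessors: [8, 10, 6]
ES = max(8, 10, 6)
= 10


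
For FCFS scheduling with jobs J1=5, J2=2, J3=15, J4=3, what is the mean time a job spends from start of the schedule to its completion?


Completion times:
  J1: completes at 5
  J2: completes at 7
  J3: completes at 22
  J4: completes at 25
Sum = 59
Average = 59/4
= 14.75


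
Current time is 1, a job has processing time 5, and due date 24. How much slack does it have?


Slack = due - current_time - processing
= 24 - 1 - 5
= 18


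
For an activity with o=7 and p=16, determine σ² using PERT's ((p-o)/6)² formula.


σ² = ((p - o) / 6)² = (p - o)² / 36
= (16 - 7)² / 36
= 9² / 36
= 81 / 36
= 2.2500


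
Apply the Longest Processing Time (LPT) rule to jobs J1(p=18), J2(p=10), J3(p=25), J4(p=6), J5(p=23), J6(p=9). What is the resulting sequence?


LPT: sort by longest processing time first
  J3: p=25
  J5: p=23
  J1: p=18
  J2: p=10
  J6: p=9
  J4: p=6
Order: J3 → J5 → J1 → J2 → J6 → J4


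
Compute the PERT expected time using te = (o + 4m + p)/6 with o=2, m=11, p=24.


te = (o + 4m + p) / 6
= (2 + 4×11 + 24) / 6
= (2 + 44 + 24) / 6
= 70 / 6
= 11.67


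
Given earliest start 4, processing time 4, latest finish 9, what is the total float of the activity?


EF = ES + duration = 4 + 4 = 8
LS = LF - duration = 9 - 4 = 5
Total Float = LF - EF = 9 - 8
(or LS - ES = 5 - 4)
= 1


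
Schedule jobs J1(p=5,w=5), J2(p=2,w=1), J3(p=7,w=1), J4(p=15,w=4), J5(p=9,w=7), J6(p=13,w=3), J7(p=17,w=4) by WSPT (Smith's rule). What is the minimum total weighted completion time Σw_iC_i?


WSPT order (by p/w): J1 → J5 → J2 → J4 → J7 → J6 → J3
  J1: C=5, w·C=5×5=25
  J5: C=14, w·C=7×14=98
  J2: C=16, w·C=1×16=16
  J4: C=31, w·C=4×31=124
  J7: C=48, w·C=4×48=192
  J6: C=61, w·C=3×61=183
  J3: C=68, w·C=1×68=68
Σ w·C = 706
= 706


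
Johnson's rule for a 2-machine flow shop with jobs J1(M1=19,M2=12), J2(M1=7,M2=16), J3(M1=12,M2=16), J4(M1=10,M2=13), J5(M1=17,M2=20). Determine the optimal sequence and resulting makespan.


Johnson's rule:
Group 1 (M1≤M2, sort by M1): ['J2', 'J4', 'J3', 'J5']
Group 2 (M1>M2, sort desc M2): ['J1']
Sequence: J2 → J4 → J3 → J5 → J1
Makespan calculation:
  J2: M1 done=7, M2 done=23
  J4: M1 done=17, M2 done=36
  J3: M1 done=29, M2 done=52
  J5: M1 done=46, M2 done=72
  J1: M1 done=65, M2 done=84
= Sequence: J2 → J4 → J3 → J5 → J1, Makespan: 84


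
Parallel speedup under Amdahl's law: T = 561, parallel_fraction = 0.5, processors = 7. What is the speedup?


Amdahl's law: T_p = T × ((1-p) + p/N)
= 561 × ((1-0.5) + 0.5/7)
= 561 × (0.50 + 0.0714)
= 561 × 0.5714
= 320.57
Speedup = 561/320.57
= 1.75×


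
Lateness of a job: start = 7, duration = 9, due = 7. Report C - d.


Completion = 7 + 9 = 16
Lateness = C - d = 16 - 7
= 9


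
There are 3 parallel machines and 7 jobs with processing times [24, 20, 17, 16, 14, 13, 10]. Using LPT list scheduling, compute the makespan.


Jobs (LPT sorted): [24, 20, 17, 16, 14, 13, 10]
Machines: 3
  J=24 → Machine 1 (load: 0+24=24)
  J=20 → Machine 2 (load: 0+20=20)
  J=17 → Machine 3 (load: 0+17=17)
  J=16 → Machine 3 (load: 17+16=33)
  J=14 → Machine 2 (load: 20+14=34)
  J=13 → Machine 1 (load: 24+13=37)
  J=10 → Machine 3 (load: 33+10=43)
Machine loads: [37, 34, 43]
Makespan = max = 43 time units


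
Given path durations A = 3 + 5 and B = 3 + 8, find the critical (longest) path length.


Path A: 3 + 5 = 8
Path B: 3 + 8 = 11
Critical path = longest = max(8, 11)
= 11 (Path B)


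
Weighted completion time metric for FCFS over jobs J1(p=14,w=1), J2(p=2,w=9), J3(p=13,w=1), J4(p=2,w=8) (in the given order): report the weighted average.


Completion times:
  J1: C=14, w×C=1×14=14
  J2: C=16, w×C=9×16=144
  J3: C=29, w×C=1×29=29
  J4: C=31, w×C=8×31=248
Sum w×C = 435
Sum w = 19
Weighted avg = 435/19
= 22.89


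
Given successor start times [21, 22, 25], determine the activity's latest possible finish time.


LF = min of all successor start times
Successors start at: [21, 22, 25]
LF = min(21, 22, 25)
= 21


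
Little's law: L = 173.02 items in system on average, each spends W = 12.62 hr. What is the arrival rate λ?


Little's law: L = λW → λ = L / W
= 173.02 / 12.62
= 13.71 per hour


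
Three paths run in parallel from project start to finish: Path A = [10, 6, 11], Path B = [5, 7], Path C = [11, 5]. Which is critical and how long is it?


Path A: 10 + 6 + 11 = 27
Path B: 5 + 7 = 12
Path C: 11 + 5 = 16
Critical path = longest = max(27, 12, 16)
= 27 (Path A)


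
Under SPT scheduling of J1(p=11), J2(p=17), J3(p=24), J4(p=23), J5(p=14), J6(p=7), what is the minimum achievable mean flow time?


SPT order: J6 → J1 → J5 → J2 → J4 → J3
Completion times:
  J6: C=7
  J1: C=18
  J5: C=32
  J2: C=49
  J4: C=72
  J3: C=96
Sum = 274, n = 6
Mean flow = 274/6
= 45.67


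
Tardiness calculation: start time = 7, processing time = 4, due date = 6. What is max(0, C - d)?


Completion = start + processing = 7 + 4 = 11
Tardiness = max(0, C - d) = max(0, 11 - 6)
= max(0, 5)
= 5


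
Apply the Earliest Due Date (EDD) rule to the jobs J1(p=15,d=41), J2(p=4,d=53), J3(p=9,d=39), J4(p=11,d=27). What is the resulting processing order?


EDD: sort by earliest due date
  J4: d=27, p=11
  J3: d=39, p=9
  J1: d=41, p=15
  J2: d=53, p=4
Order: J4 → J3 → J1 → J2


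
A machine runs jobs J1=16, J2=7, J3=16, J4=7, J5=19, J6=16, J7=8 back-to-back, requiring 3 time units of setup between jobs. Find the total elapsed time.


Makespan = Σ processing + (n-1) × setup
= (16 + 7 + 16 + 7 + 19 + 16 + 8) + (7-1)×3
= 89 + 18
= 107 time units


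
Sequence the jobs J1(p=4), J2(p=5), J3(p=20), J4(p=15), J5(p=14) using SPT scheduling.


SPT: sort by shortest processing time
  J1: p=4
  J2: p=5
  J5: p=14
  J4: p=15
  J3: p=20
Order: J1 → J2 → J5 → J4 → J3


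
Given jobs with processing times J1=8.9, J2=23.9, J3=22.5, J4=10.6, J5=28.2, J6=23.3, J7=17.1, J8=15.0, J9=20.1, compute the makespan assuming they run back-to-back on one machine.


Sequential makespan: sum all processing times
= 8.9 + 23.9 + 22.5 + 10.6 + 28.2 + 23.3 + 17.1 + 15.0 + 20.1
= 169.6 time units


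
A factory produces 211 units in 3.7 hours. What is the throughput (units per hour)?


Throughput = units / time
= 211 / 3.7
= 57.0 units/hour


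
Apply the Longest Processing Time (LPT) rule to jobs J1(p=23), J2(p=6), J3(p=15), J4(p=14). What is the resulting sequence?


LPT: sort by longest processing time first
  J1: p=23
  J3: p=15
  J4: p=14
  J2: p=6
Order: J1 → J3 → J4 → J2


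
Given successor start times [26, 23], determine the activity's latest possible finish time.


LF = min of all successor start times
Successors start at: [26, 23]
LF = min(26, 23)
= 23


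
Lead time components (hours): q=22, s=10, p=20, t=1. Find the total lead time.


Lead time = queue + setup + processing + transit
= 22 + 10 + 20 + 1
= 53 hours


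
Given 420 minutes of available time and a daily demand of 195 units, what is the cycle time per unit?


Cycle time = available time / demand
= 420 / 195
= 2.15 min/unit


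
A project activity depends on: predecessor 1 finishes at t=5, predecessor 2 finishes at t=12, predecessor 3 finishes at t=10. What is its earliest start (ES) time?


ES = max of all predecessor completion times
Predecessors: [5, 12, 10]
ES = max(5, 12, 10)
= 12


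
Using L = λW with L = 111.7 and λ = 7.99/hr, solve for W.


Little's law: L = λW → W = L / λ
= 111.7 / 7.99
= 13.98 hours


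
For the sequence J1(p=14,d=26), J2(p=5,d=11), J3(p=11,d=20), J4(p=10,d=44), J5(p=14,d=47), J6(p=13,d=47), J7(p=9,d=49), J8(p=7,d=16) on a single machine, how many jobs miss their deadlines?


Completion vs due date:
  J1: C=14, d=26 → on time
  J2: C=19, d=11 → TARDY
  J3: C=30, d=20 → TARDY
  J4: C=40, d=44 → on time
  J5: C=54, d=47 → TARDY
  J6: C=67, d=47 → TARDY
  J7: C=76, d=49 → TARDY
  J8: C=83, d=16 → TARDY
Tardy jobs: J2, J3, J5, J6, J7, J8
Count = 6
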